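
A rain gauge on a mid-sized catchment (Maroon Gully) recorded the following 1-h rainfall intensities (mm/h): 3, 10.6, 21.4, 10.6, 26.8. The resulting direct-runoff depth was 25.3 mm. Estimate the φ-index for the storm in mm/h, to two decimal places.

φ ≈ 11.45 mm/h

Only the 2 blocks with intensity above φ contribute runoff: 21.4, 26.8 mm/h.
Σ(I−φ)·Δt = d  ⇒  (21.4+26.8 − 2φ)·1 = 25.3
φ = (48.20 − 25.3/1) / 2 = 11.45 mm/h.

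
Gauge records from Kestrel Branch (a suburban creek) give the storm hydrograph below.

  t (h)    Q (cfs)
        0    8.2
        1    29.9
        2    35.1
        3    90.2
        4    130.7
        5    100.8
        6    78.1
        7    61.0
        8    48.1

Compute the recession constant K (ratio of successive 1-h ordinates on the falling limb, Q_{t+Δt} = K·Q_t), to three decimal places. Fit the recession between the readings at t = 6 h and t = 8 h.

K ≈ 0.785

Using the recession-limb readings at t = 6 h and t = 8 h: Q falls from 78.1 to 48.1 cfs over 2 intervals.
K = (Q₂/Q₁)^(1/2) = (48.1/78.1)^(1/2) = 0.785.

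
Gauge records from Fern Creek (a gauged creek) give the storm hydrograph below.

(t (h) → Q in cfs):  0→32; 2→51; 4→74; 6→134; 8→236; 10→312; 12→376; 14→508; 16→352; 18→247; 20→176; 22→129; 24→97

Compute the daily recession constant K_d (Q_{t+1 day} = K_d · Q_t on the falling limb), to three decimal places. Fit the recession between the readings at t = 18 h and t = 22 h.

Between t = 18 h and t = 22 h the flow falls from 247 to 129 cfs over 2×2 h = 4 h.
Per-interval ratio K = (129/247)^(1/2) = 0.7227; K_d = K^(24/2) = 0.020.

K_d ≈ 0.020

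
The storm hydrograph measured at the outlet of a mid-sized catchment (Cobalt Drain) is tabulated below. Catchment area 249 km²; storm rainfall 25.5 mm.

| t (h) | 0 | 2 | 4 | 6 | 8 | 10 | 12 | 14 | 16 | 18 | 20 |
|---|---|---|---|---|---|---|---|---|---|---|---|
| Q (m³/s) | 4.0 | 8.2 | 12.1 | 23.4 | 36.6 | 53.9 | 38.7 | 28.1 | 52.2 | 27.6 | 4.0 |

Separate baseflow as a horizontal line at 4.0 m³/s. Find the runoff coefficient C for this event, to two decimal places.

C ≈ 0.28

ΣQ_DR = 244.8 m³/s; V = ΣQ_DR·Δt = 1.763 × 10^6 m³.
Runoff depth d = V / A = 7.079 mm.
C = d / P = 7.079 / 25.5 = 0.28.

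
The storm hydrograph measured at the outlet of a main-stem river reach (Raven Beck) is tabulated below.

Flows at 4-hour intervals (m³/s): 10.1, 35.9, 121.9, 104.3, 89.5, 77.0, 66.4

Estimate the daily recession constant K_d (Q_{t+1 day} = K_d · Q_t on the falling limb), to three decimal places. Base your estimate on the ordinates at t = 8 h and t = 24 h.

K_d ≈ 0.402

Between t = 8 h and t = 24 h the flow falls from 121.9 to 66.4 m³/s over 4×4 h = 16 h.
Per-interval ratio K = (66.4/121.9)^(1/4) = 0.8591; K_d = K^(24/4) = 0.402.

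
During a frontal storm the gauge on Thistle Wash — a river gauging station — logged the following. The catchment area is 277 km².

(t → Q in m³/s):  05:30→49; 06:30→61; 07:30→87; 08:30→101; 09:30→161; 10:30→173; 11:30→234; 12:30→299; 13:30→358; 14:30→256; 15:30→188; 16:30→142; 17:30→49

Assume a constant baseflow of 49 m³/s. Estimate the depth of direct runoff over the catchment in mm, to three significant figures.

Direct runoff: 0.0, 12.0, 38.0, 52.0, 112.0, 124.0, 185.0, 250.0, 309.0, 207.0, 139.0, 93.0, 0.0 m³/s; ΣQ_DR = 1521 m³/s.
V = ΣQ_DR · Δt = 1521 × 3600 s = 5.476 × 10^6 m³.
Over A = 277 km², depth = V / A = 19.8 mm.

d ≈ 19.8 mm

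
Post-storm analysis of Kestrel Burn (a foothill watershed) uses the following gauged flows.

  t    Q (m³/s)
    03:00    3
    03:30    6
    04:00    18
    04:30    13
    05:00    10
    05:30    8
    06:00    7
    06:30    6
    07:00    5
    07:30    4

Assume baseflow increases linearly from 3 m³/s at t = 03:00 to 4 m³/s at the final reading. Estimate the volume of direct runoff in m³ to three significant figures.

Direct-runoff ordinates (Q − Q_b): 0.00, 2.89, 14.78, 9.67, 6.56, 4.44, 3.33, 2.22, 1.11, 0.00 m³/s.
ΣQ_DR = 45.00 m³/s.
With Δt = 0.5 h = 1800 s, V = ΣQ_DR · Δt = 45.00 × 1800 = 81000 m³.

V ≈ 81000 m³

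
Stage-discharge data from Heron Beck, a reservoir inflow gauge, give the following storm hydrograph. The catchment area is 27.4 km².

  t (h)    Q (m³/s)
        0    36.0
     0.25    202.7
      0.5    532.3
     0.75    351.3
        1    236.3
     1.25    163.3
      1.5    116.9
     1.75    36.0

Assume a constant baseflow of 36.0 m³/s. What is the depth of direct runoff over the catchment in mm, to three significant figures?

Direct runoff: 0.0, 166.7, 496.3, 315.3, 200.3, 127.3, 80.9, 0.0 m³/s; ΣQ_DR = 1387 m³/s.
V = ΣQ_DR · Δt = 1387 × 900 s = 1.248 × 10^6 m³.
Over A = 27.4 km², depth = V / A = 45.6 mm.

d ≈ 45.6 mm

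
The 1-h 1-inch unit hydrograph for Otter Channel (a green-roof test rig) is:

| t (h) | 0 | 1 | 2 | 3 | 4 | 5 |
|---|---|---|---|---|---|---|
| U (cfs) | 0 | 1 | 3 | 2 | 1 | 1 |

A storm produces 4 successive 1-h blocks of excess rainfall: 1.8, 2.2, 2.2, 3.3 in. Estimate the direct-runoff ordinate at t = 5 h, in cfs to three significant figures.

Q ≈ 18.3 cfs

By discrete convolution, Q_j = Σ (P_i / 1 in) · U_{j−i}.
At t = 5 h (j=5): Q = (1.8/1)·1 + (2.2/1)·1 + (2.2/1)·2 + (3.3/1)·3 = 18.3 cfs.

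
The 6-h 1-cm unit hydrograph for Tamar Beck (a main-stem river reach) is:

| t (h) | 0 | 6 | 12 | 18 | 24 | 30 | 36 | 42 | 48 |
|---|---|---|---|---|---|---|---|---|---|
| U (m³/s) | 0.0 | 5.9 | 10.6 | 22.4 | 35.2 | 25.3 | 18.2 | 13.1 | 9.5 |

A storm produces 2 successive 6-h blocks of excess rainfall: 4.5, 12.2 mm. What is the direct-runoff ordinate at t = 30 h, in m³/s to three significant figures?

Q ≈ 54.3 m³/s

By discrete convolution, Q_j = Σ (P_i / 10 mm) · U_{j−i}.
At t = 30 h (j=5): Q = (4.5/10)·25.3 + (12.2/10)·35.2 = 54.3 m³/s.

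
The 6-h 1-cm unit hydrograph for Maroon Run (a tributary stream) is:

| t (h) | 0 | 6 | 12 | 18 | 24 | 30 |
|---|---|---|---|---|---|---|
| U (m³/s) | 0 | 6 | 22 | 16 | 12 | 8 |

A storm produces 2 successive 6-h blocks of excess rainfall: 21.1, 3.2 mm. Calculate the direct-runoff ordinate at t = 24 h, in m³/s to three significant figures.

By discrete convolution, Q_j = Σ (P_i / 10 mm) · U_{j−i}.
At t = 24 h (j=4): Q = (21.1/10)·12 + (3.2/10)·16 = 30.4 m³/s.

Q ≈ 30.4 m³/s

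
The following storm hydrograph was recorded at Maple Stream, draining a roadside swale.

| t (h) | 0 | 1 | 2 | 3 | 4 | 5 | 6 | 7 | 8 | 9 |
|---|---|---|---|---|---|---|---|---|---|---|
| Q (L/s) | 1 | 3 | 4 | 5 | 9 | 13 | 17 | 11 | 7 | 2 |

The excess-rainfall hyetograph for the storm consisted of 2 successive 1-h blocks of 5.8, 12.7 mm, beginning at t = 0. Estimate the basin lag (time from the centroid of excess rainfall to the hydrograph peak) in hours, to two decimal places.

Centroid of excess rainfall: t_c = Σ P_i·t̄_i / ΣP_i = 1.1865 h (block centres at 0.5, 1.5 h).
Hydrograph peak occurs at t = 6 h, so basin lag t_L = 6 − 1.1865 = 4.81 h.

t_L ≈ 4.81 h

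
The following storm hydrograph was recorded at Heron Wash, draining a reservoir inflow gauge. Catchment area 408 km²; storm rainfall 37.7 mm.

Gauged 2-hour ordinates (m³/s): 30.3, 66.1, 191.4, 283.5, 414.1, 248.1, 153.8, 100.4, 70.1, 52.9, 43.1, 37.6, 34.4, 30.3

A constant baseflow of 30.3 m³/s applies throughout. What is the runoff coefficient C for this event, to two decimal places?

ΣQ_DR = 1332 m³/s; V = ΣQ_DR·Δt = 9.590 × 10^6 m³.
Runoff depth d = V / A = 23.50 mm.
C = d / P = 23.50 / 37.7 = 0.62.

C ≈ 0.62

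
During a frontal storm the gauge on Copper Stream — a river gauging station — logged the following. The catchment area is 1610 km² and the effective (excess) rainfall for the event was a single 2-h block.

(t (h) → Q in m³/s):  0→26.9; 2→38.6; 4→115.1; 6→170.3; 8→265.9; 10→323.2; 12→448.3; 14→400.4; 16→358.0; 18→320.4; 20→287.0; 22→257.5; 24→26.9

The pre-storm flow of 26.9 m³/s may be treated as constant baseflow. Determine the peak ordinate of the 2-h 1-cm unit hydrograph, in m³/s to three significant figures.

U_p ≈ 350 m³/s

Direct runoff: 0.0, 11.7, 88.2, 143.4, 239.0, 296.3, 421.4, 373.5, 331.1, 293.5, 260.1, 230.6, 0.0 m³/s; ΣQ_DR = 2689 m³/s, peak = 421.4 m³/s.
Runoff depth d = ΣQ_DR·Δt / A = 2689 × 7200 / (1610 km²) = 12.02 mm.
The 1-cm UH is the DRH scaled by (10 mm)/d, so U_p = 421.4 × 10/12.02 = 350 m³/s.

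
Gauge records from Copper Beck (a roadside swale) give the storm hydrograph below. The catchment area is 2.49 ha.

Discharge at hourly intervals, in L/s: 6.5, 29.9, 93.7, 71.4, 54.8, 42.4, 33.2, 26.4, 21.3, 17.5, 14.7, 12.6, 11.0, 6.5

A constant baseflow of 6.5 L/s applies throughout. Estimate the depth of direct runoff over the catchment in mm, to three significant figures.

Direct runoff: 0.0, 23.4, 87.2, 64.9, 48.3, 35.9, 26.7, 19.9, 14.8, 11.0, 8.2, 6.1, 4.5, 0.0 L/s; ΣQ_DR = 350.9 L/s.
V = ΣQ_DR · Δt = 350.9 × 3600 s = 1.263 × 10^6 L.
Over A = 2.49 ha, depth = V / A = 50.7 mm.

d ≈ 50.7 mm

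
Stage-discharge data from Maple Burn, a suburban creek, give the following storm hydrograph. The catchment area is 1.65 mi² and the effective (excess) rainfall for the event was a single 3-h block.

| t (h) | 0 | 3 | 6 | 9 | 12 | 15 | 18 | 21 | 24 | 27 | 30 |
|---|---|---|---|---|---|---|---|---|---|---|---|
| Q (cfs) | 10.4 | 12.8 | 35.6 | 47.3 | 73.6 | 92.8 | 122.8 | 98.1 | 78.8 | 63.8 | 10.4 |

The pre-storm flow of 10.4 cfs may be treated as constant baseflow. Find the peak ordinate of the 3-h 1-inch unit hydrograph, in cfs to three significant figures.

U_p ≈ 75.0 cfs

Direct runoff: 0.0, 2.4, 25.2, 36.9, 63.2, 82.4, 112.4, 87.7, 68.4, 53.4, 0.0 cfs; ΣQ_DR = 532.0 cfs, peak = 112.4 cfs.
Runoff depth d = ΣQ_DR·Δt / A = 532.0 × 10800 / (1.65 mi²) = 1.499 in.
The 1-inch UH is the DRH scaled by (1 in)/d, so U_p = 112.4 × 1/1.499 = 75.0 cfs.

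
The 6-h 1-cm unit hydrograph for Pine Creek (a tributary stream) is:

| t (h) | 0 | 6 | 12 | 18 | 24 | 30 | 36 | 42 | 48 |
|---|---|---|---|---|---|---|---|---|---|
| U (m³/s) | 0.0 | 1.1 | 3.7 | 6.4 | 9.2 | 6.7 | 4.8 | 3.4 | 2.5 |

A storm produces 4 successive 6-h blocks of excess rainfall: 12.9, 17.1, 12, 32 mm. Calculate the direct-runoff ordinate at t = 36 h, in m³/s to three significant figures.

By discrete convolution, Q_j = Σ (P_i / 10 mm) · U_{j−i}.
At t = 36 h (j=6): Q = (12.9/10)·4.8 + (17.1/10)·6.7 + (12/10)·9.2 + (32/10)·6.4 = 49.2 m³/s.

Q ≈ 49.2 m³/s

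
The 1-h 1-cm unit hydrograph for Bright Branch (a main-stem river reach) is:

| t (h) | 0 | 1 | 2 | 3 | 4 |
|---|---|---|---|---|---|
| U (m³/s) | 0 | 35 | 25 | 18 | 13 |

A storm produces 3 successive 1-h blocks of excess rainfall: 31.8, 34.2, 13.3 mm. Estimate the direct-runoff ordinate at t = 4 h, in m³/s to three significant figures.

Q ≈ 136 m³/s

By discrete convolution, Q_j = Σ (P_i / 10 mm) · U_{j−i}.
At t = 4 h (j=4): Q = (31.8/10)·13 + (34.2/10)·18 + (13.3/10)·25 = 136 m³/s.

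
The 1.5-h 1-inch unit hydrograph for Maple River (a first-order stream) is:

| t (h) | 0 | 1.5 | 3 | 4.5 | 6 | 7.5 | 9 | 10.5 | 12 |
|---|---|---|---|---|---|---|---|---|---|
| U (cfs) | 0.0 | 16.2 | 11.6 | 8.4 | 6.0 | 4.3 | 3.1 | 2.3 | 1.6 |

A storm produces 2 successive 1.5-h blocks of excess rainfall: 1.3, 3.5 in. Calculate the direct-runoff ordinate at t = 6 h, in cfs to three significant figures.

By discrete convolution, Q_j = Σ (P_i / 1 in) · U_{j−i}.
At t = 6 h (j=4): Q = (1.3/1)·6.0 + (3.5/1)·8.4 = 37.2 cfs.

Q ≈ 37.2 cfs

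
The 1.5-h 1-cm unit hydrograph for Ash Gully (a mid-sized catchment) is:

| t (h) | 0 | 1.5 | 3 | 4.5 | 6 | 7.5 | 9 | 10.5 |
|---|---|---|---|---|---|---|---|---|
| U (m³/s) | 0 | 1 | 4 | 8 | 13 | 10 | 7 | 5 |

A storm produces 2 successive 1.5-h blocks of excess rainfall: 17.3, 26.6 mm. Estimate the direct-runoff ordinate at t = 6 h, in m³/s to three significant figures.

Q ≈ 43.8 m³/s

By discrete convolution, Q_j = Σ (P_i / 10 mm) · U_{j−i}.
At t = 6 h (j=4): Q = (17.3/10)·13 + (26.6/10)·8 = 43.8 m³/s.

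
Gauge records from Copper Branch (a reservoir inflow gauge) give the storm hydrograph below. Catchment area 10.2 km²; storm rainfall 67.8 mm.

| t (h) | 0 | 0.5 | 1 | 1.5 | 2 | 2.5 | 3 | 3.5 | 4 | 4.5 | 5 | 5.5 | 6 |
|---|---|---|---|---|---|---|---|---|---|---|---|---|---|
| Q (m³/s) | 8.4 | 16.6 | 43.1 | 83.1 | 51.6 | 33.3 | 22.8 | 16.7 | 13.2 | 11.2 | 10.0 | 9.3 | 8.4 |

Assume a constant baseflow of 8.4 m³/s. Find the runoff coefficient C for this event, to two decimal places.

C ≈ 0.57

ΣQ_DR = 218.5 m³/s; V = ΣQ_DR·Δt = 3.933 × 10^5 m³.
Runoff depth d = V / A = 38.56 mm.
C = d / P = 38.56 / 67.8 = 0.57.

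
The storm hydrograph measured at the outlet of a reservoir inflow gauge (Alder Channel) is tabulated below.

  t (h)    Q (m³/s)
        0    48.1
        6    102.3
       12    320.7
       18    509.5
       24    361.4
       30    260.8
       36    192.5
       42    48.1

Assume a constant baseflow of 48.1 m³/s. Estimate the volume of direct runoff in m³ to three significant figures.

V ≈ 3.15 × 10^7 m³

Direct-runoff ordinates (Q − Q_b): 0.0, 54.2, 272.6, 461.4, 313.3, 212.7, 144.4, 0.0 m³/s.
ΣQ_DR = 1459 m³/s.
With Δt = 6 h = 21600 s, V = ΣQ_DR · Δt = 1459 × 21600 = 3.15 × 10^7 m³.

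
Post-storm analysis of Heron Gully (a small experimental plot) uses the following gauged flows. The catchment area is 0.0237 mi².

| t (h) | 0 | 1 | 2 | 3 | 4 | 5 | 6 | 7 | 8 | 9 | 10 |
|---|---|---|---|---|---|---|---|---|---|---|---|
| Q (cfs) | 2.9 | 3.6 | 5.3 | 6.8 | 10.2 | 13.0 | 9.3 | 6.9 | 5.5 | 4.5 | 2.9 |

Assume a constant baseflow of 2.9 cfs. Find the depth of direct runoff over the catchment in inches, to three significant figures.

Direct runoff: 0.0, 0.7, 2.4, 3.9, 7.3, 10.1, 6.4, 4.0, 2.6, 1.6, 0.0 cfs; ΣQ_DR = 39.00 cfs.
V = ΣQ_DR · Δt = 39.00 × 3600 s = 1.404 × 10^5 ft³.
Over A = 0.0237 mi², depth = V / A = 2.55 in.

d ≈ 2.55 in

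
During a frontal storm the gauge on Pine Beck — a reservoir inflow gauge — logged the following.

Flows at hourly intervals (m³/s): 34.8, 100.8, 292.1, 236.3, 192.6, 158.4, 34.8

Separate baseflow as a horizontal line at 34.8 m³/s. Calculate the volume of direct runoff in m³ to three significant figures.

V ≈ 2.90 × 10^6 m³

Direct-runoff ordinates (Q − Q_b): 0.0, 66.0, 257.3, 201.5, 157.8, 123.6, 0.0 m³/s.
ΣQ_DR = 806.2 m³/s.
With Δt = 1 h = 3600 s, V = ΣQ_DR · Δt = 806.2 × 3600 = 2.90 × 10^6 m³.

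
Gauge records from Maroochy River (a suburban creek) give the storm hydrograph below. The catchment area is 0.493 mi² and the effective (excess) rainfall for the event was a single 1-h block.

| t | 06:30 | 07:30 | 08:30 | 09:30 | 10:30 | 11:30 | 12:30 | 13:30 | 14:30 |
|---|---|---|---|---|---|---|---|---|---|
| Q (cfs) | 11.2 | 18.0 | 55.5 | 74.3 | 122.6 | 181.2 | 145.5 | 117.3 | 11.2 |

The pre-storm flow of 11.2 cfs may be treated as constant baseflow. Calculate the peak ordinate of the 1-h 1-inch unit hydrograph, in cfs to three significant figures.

Direct runoff: 0.0, 6.8, 44.3, 63.1, 111.4, 170.0, 134.3, 106.1, 0.0 cfs; ΣQ_DR = 636.0 cfs, peak = 170.0 cfs.
Runoff depth d = ΣQ_DR·Δt / A = 636.0 × 3600 / (0.493 mi²) = 1.999 in.
The 1-inch UH is the DRH scaled by (1 in)/d, so U_p = 170.0 × 1/1.999 = 85.0 cfs.

U_p ≈ 85.0 cfs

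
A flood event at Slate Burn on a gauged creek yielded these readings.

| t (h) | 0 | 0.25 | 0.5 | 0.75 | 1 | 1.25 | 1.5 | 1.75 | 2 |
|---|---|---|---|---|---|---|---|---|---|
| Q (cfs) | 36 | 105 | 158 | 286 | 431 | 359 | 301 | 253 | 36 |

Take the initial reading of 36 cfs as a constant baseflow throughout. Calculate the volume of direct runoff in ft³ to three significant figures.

Direct-runoff ordinates (Q − Q_b): 0.0, 69.0, 122.0, 250.0, 395.0, 323.0, 265.0, 217.0, 0.0 cfs.
ΣQ_DR = 1641 cfs.
With Δt = 0.25 h = 900 s, V = ΣQ_DR · Δt = 1641 × 900 = 1.48 × 10^6 ft³.

V ≈ 1.48 × 10^6 ft³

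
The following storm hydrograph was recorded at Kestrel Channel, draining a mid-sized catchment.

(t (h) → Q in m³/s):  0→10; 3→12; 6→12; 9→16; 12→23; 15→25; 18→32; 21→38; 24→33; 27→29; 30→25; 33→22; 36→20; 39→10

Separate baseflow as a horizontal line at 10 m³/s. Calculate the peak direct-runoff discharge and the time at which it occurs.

Q_p = 28.0 m³/s at t = 21 h

Subtracting baseflow gives direct-runoff ordinates: 0.0, 2.0, 2.0, 6.0, 13.0, 15.0, 22.0, 28.0, 23.0, 19.0, 15.0, 12.0, 10.0, 0.0 m³/s.
The maximum is 28.0 m³/s, occurring at the reading for t = 21 h.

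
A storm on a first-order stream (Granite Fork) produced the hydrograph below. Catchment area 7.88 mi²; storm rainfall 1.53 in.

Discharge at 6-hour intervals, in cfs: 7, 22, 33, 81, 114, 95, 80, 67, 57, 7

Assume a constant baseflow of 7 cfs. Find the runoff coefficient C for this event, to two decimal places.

ΣQ_DR = 493.0 cfs; V = ΣQ_DR·Δt = 1.065 × 10^7 ft³.
Runoff depth d = V / A = 0.5817 in.
C = d / P = 0.5817 / 1.53 = 0.38.

C ≈ 0.38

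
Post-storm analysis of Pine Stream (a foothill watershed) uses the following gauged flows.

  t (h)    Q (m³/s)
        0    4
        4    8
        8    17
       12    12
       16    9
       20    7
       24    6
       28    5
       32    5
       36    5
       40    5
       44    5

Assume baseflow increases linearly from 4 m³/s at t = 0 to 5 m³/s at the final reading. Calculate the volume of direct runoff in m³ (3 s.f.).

V ≈ 4.90 × 10^5 m³

Direct-runoff ordinates (Q − Q_b): 0.00, 3.91, 12.82, 7.73, 4.64, 2.55, 1.45, 0.36, 0.27, 0.18, 0.09, 0.00 m³/s.
ΣQ_DR = 34.00 m³/s.
With Δt = 4 h = 14400 s, V = ΣQ_DR · Δt = 34.00 × 14400 = 4.90 × 10^5 m³.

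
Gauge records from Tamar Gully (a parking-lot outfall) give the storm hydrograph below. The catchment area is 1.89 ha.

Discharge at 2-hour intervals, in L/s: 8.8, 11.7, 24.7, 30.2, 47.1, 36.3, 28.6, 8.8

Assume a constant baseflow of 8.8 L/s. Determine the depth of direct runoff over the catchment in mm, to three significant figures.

d ≈ 47.9 mm

Direct runoff: 0.0, 2.9, 15.9, 21.4, 38.3, 27.5, 19.8, 0.0 L/s; ΣQ_DR = 125.8 L/s.
V = ΣQ_DR · Δt = 125.8 × 7200 s = 9.058 × 10^5 L.
Over A = 1.89 ha, depth = V / A = 47.9 mm.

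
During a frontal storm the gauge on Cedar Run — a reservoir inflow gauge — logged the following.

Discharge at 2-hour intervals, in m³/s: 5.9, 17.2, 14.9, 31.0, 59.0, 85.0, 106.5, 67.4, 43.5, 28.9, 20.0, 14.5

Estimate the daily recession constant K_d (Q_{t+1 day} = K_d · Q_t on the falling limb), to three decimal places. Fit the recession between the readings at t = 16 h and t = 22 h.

Between t = 16 h and t = 22 h the flow falls from 43.5 to 14.5 m³/s over 3×2 h = 6 h.
Per-interval ratio K = (14.5/43.5)^(1/3) = 0.6934; K_d = K^(24/2) = 0.012.

K_d ≈ 0.012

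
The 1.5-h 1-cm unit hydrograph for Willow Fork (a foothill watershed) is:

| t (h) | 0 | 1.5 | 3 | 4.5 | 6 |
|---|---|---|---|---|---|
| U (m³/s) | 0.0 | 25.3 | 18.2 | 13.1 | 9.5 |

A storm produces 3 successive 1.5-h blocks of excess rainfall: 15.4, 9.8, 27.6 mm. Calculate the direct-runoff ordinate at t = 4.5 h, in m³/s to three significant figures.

By discrete convolution, Q_j = Σ (P_i / 10 mm) · U_{j−i}.
At t = 4.5 h (j=3): Q = (15.4/10)·13.1 + (9.8/10)·18.2 + (27.6/10)·25.3 = 108 m³/s.

Q ≈ 108 m³/s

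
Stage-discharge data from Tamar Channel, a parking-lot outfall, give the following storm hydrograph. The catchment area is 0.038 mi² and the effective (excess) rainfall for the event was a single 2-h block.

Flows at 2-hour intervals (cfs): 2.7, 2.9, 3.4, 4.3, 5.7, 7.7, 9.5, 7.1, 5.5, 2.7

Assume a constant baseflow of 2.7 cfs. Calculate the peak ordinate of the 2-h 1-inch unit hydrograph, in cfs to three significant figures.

U_p ≈ 3.40 cfs

Direct runoff: 0.0, 0.2, 0.7, 1.6, 3.0, 5.0, 6.8, 4.4, 2.8, 0.0 cfs; ΣQ_DR = 24.50 cfs, peak = 6.8 cfs.
Runoff depth d = ΣQ_DR·Δt / A = 24.50 × 7200 / (0.038 mi²) = 1.998 in.
The 1-inch UH is the DRH scaled by (1 in)/d, so U_p = 6.8 × 1/1.998 = 3.40 cfs.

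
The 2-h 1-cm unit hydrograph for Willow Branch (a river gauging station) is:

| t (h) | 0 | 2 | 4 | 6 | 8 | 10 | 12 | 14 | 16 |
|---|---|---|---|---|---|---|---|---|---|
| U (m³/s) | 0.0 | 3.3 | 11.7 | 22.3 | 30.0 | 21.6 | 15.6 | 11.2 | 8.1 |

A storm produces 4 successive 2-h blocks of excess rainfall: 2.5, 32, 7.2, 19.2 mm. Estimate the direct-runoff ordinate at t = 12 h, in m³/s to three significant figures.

By discrete convolution, Q_j = Σ (P_i / 10 mm) · U_{j−i}.
At t = 12 h (j=6): Q = (2.5/10)·15.6 + (32/10)·21.6 + (7.2/10)·30.0 + (19.2/10)·22.3 = 137 m³/s.

Q ≈ 137 m³/s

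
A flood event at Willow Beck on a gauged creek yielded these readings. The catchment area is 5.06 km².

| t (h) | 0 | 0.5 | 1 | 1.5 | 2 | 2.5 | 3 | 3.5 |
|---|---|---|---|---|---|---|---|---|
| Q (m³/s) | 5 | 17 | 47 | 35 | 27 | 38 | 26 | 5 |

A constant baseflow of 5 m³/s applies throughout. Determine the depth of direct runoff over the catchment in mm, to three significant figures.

Direct runoff: 0.0, 12.0, 42.0, 30.0, 22.0, 33.0, 21.0, 0.0 m³/s; ΣQ_DR = 160.0 m³/s.
V = ΣQ_DR · Δt = 160.0 × 1800 s = 2.880 × 10^5 m³.
Over A = 5.06 km², depth = V / A = 56.9 mm.

d ≈ 56.9 mm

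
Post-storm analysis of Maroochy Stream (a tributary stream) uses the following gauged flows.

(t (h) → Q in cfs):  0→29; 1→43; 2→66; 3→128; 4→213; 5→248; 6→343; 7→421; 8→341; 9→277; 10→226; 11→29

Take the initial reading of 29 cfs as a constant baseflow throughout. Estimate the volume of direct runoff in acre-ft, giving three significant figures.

V ≈ 167 acre-ft

Direct-runoff ordinates (Q − Q_b): 0.0, 14.0, 37.0, 99.0, 184.0, 219.0, 314.0, 392.0, 312.0, 248.0, 197.0, 0.0 cfs.
ΣQ_DR = 2016 cfs.
With Δt = 1 h = 3600 s, V = ΣQ_DR · Δt = 2016 × 3600 = 7.26 × 10^6 ft³ = 167 acre-ft.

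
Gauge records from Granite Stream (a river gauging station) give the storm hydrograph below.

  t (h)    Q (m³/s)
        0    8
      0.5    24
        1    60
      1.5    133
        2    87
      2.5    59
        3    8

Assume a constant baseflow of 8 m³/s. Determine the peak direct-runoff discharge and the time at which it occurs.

Subtracting baseflow gives direct-runoff ordinates: 0.0, 16.0, 52.0, 125.0, 79.0, 51.0, 0.0 m³/s.
The maximum is 125.0 m³/s, occurring at the reading for t = 1.5 h.

Q_p = 125.0 m³/s at t = 1.5 h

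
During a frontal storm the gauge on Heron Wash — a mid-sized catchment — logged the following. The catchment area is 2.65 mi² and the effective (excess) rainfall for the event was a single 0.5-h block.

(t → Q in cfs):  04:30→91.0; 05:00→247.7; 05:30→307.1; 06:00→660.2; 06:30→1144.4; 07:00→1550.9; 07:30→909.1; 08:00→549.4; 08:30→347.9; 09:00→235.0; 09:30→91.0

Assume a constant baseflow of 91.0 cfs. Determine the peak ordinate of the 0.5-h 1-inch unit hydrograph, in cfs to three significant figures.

Direct runoff: 0.0, 156.7, 216.1, 569.2, 1053.4, 1459.9, 818.1, 458.4, 256.9, 144.0, 0.0 cfs; ΣQ_DR = 5133 cfs, peak = 1459.9 cfs.
Runoff depth d = ΣQ_DR·Δt / A = 5133 × 1800 / (2.65 mi²) = 1.501 in.
The 1-inch UH is the DRH scaled by (1 in)/d, so U_p = 1459.9 × 1/1.501 = 973 cfs.

U_p ≈ 973 cfs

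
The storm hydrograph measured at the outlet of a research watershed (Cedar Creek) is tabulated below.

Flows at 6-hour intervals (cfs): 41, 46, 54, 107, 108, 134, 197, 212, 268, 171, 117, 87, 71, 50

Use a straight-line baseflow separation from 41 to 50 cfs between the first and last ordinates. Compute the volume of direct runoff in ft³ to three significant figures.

Direct-runoff ordinates (Q − Q_b): 0.00, 4.31, 11.62, 63.92, 64.23, 89.54, 151.85, 166.15, 221.46, 123.77, 69.08, 38.38, 21.69, 0.00 cfs.
ΣQ_DR = 1026 cfs.
With Δt = 6 h = 21600 s, V = ΣQ_DR · Δt = 1026 × 21600 = 2.22 × 10^7 ft³.

V ≈ 2.22 × 10^7 ft³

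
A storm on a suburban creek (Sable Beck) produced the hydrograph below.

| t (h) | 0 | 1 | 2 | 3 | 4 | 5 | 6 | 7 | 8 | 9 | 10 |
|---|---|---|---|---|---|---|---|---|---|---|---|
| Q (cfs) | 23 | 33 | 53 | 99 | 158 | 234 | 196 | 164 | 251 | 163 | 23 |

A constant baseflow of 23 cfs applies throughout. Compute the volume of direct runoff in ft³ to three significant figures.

Direct-runoff ordinates (Q − Q_b): 0.0, 10.0, 30.0, 76.0, 135.0, 211.0, 173.0, 141.0, 228.0, 140.0, 0.0 cfs.
ΣQ_DR = 1144 cfs.
With Δt = 1 h = 3600 s, V = ΣQ_DR · Δt = 1144 × 3600 = 4.12 × 10^6 ft³.

V ≈ 4.12 × 10^6 ft³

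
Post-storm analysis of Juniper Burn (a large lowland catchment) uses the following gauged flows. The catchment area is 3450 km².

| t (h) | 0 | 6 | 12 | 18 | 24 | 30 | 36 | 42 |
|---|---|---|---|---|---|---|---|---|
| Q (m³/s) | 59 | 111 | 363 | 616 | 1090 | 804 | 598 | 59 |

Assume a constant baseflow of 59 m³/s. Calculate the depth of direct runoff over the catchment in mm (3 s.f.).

d ≈ 20.2 mm

Direct runoff: 0.0, 52.0, 304.0, 557.0, 1031.0, 745.0, 539.0, 0.0 m³/s; ΣQ_DR = 3228 m³/s.
V = ΣQ_DR · Δt = 3228 × 21600 s = 6.972 × 10^7 m³.
Over A = 3450 km², depth = V / A = 20.2 mm.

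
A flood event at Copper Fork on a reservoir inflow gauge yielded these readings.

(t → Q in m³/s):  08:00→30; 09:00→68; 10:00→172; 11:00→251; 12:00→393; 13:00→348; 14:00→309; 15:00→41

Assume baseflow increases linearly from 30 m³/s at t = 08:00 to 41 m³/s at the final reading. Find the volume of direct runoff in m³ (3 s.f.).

Direct-runoff ordinates (Q − Q_b): 0.00, 36.43, 138.86, 216.29, 356.71, 310.14, 269.57, 0.00 m³/s.
ΣQ_DR = 1328 m³/s.
With Δt = 1 h = 3600 s, V = ΣQ_DR · Δt = 1328 × 3600 = 4.78 × 10^6 m³.

V ≈ 4.78 × 10^6 m³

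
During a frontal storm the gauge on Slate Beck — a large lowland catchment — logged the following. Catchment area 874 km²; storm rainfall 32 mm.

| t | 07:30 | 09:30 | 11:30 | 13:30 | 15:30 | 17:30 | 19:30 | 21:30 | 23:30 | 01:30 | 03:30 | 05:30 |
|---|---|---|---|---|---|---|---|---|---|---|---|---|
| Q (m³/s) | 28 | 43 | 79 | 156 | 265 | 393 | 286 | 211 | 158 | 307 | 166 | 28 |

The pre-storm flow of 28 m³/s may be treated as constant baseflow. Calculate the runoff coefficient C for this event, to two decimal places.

ΣQ_DR = 1784 m³/s; V = ΣQ_DR·Δt = 1.284 × 10^7 m³.
Runoff depth d = V / A = 14.70 mm.
C = d / P = 14.70 / 32 = 0.46.

C ≈ 0.46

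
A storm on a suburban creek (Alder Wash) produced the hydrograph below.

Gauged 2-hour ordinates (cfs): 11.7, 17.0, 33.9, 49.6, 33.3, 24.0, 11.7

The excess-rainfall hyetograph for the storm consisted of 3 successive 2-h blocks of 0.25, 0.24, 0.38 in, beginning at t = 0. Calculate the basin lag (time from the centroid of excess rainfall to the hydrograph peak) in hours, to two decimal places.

t_L ≈ 2.70 h

Centroid of excess rainfall: t_c = Σ P_i·t̄_i / ΣP_i = 3.2989 h (block centres at 1, 3, 5 h).
Hydrograph peak occurs at t = 6 h, so basin lag t_L = 6 − 3.2989 = 2.70 h.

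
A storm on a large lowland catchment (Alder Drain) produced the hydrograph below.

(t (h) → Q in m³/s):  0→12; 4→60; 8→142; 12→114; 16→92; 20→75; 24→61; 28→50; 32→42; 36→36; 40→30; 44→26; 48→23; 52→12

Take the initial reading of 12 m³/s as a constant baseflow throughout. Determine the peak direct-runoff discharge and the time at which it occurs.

Q_p = 130.0 m³/s at t = 8 h

Subtracting baseflow gives direct-runoff ordinates: 0.0, 48.0, 130.0, 102.0, 80.0, 63.0, 49.0, 38.0, 30.0, 24.0, 18.0, 14.0, 11.0, 0.0 m³/s.
The maximum is 130.0 m³/s, occurring at the reading for t = 8 h.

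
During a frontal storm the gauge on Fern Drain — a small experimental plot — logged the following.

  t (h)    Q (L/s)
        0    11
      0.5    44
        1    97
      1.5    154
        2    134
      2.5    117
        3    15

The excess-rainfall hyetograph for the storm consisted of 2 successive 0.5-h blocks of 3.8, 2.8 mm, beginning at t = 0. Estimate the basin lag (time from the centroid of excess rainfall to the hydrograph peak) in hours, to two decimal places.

t_L ≈ 1.04 h

Centroid of excess rainfall: t_c = Σ P_i·t̄_i / ΣP_i = 0.4621 h (block centres at 0.25, 0.75 h).
Hydrograph peak occurs at t = 1.5 h, so basin lag t_L = 1.5 − 0.4621 = 1.04 h.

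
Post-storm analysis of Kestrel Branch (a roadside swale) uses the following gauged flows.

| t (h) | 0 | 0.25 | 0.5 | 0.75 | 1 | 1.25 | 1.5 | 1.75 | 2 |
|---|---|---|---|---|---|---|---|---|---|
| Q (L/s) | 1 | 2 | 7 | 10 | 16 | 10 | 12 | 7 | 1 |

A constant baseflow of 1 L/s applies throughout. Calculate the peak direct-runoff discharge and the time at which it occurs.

Q_p = 15.0 L/s at t = 1 h

Subtracting baseflow gives direct-runoff ordinates: 0.0, 1.0, 6.0, 9.0, 15.0, 9.0, 11.0, 6.0, 0.0 L/s.
The maximum is 15.0 L/s, occurring at the reading for t = 1 h.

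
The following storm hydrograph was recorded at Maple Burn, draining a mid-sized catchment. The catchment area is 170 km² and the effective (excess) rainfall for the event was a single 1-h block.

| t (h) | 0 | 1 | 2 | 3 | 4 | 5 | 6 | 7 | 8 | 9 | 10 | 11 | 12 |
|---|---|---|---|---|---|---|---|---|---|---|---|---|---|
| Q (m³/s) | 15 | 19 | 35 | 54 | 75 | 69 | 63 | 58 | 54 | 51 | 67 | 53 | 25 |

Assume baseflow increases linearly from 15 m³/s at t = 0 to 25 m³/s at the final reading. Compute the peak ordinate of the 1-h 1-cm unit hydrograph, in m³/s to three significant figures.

Direct runoff: 0.00, 3.17, 18.33, 36.50, 56.67, 49.83, 43.00, 37.17, 32.33, 28.50, 43.67, 28.83, 0.00 m³/s; ΣQ_DR = 378.0 m³/s, peak = 56.67 m³/s.
Runoff depth d = ΣQ_DR·Δt / A = 378.0 × 3600 / (170 km²) = 8.005 mm.
The 1-cm UH is the DRH scaled by (10 mm)/d, so U_p = 56.67 × 10/8.005 = 70.8 m³/s.

U_p ≈ 70.8 m³/s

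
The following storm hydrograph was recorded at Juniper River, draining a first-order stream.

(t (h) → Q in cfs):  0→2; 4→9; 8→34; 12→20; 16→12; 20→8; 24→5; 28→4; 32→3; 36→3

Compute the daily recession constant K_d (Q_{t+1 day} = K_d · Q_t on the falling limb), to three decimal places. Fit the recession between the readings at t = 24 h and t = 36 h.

K_d ≈ 0.360

Between t = 24 h and t = 36 h the flow falls from 5 to 3 cfs over 3×4 h = 12 h.
Per-interval ratio K = (3/5)^(1/3) = 0.8434; K_d = K^(24/4) = 0.360.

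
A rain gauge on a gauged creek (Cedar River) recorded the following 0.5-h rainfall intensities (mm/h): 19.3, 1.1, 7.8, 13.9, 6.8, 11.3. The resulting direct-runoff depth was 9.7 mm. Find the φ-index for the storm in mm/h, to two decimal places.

φ ≈ 8.37 mm/h

Only the 3 blocks with intensity above φ contribute runoff: 19.3, 13.9, 11.3 mm/h.
Σ(I−φ)·Δt = d  ⇒  (19.3+13.9+11.3 − 3φ)·0.5 = 9.7
φ = (44.50 − 9.7/0.5) / 3 = 8.37 mm/h.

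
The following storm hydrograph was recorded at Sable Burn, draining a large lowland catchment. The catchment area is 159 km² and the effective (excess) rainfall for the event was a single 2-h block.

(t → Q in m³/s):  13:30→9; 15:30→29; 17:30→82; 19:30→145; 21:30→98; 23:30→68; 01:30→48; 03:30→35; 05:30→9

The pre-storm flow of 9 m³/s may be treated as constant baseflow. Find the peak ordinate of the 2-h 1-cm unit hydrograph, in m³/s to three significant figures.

Direct runoff: 0.0, 20.0, 73.0, 136.0, 89.0, 59.0, 39.0, 26.0, 0.0 m³/s; ΣQ_DR = 442.0 m³/s, peak = 136.0 m³/s.
Runoff depth d = ΣQ_DR·Δt / A = 442.0 × 7200 / (159 km²) = 20.02 mm.
The 1-cm UH is the DRH scaled by (10 mm)/d, so U_p = 136.0 × 10/20.02 = 67.9 m³/s.

U_p ≈ 67.9 m³/s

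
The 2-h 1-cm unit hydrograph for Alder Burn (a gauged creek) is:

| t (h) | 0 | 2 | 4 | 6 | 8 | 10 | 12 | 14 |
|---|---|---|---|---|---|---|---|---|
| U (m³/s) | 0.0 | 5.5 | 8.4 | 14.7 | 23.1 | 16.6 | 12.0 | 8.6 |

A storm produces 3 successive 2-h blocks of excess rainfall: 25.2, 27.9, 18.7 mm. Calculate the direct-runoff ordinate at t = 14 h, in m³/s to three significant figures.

Q ≈ 86.2 m³/s

By discrete convolution, Q_j = Σ (P_i / 10 mm) · U_{j−i}.
At t = 14 h (j=7): Q = (25.2/10)·8.6 + (27.9/10)·12.0 + (18.7/10)·16.6 = 86.2 m³/s.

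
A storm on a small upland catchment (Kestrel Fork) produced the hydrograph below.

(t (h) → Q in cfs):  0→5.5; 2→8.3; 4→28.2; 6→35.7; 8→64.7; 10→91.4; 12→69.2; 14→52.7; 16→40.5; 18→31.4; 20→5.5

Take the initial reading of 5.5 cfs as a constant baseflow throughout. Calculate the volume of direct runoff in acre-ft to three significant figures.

Direct-runoff ordinates (Q − Q_b): 0.0, 2.8, 22.7, 30.2, 59.2, 85.9, 63.7, 47.2, 35.0, 25.9, 0.0 cfs.
ΣQ_DR = 372.6 cfs.
With Δt = 2 h = 7200 s, V = ΣQ_DR · Δt = 372.6 × 7200 = 2.68 × 10^6 ft³ = 61.6 acre-ft.

V ≈ 61.6 acre-ft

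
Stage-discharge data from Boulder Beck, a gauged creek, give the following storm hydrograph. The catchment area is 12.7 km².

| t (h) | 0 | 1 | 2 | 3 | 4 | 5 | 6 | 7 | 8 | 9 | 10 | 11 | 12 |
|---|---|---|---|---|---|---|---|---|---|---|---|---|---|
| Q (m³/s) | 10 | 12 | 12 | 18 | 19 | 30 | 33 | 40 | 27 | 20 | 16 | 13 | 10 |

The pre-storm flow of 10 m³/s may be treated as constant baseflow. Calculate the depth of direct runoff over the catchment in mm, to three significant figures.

Direct runoff: 0.0, 2.0, 2.0, 8.0, 9.0, 20.0, 23.0, 30.0, 17.0, 10.0, 6.0, 3.0, 0.0 m³/s; ΣQ_DR = 130.0 m³/s.
V = ΣQ_DR · Δt = 130.0 × 3600 s = 4.680 × 10^5 m³.
Over A = 12.7 km², depth = V / A = 36.9 mm.

d ≈ 36.9 mm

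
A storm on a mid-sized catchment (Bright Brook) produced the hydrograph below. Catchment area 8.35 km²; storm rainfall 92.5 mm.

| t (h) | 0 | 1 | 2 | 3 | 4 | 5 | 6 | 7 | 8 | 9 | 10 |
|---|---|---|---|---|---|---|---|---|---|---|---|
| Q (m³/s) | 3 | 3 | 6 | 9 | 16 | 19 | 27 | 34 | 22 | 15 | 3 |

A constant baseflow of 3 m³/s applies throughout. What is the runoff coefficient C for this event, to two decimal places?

ΣQ_DR = 124.0 m³/s; V = ΣQ_DR·Δt = 4.464 × 10^5 m³.
Runoff depth d = V / A = 53.46 mm.
C = d / P = 53.46 / 92.5 = 0.58.

C ≈ 0.58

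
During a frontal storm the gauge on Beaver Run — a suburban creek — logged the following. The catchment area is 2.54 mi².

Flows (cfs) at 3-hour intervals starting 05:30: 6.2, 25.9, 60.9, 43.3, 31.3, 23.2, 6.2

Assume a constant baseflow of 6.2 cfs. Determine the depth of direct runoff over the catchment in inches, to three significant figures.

Direct runoff: 0.0, 19.7, 54.7, 37.1, 25.1, 17.0, 0.0 cfs; ΣQ_DR = 153.6 cfs.
V = ΣQ_DR · Δt = 153.6 × 10800 s = 1.659 × 10^6 ft³.
Over A = 2.54 mi², depth = V / A = 0.281 in.

d ≈ 0.281 in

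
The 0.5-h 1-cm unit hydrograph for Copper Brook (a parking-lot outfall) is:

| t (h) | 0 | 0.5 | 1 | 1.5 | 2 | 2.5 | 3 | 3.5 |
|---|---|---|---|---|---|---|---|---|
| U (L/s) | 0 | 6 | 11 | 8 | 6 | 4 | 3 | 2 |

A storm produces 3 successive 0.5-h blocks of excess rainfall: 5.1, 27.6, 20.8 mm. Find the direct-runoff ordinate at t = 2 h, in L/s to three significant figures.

Q ≈ 48.0 L/s

By discrete convolution, Q_j = Σ (P_i / 10 mm) · U_{j−i}.
At t = 2 h (j=4): Q = (5.1/10)·6 + (27.6/10)·8 + (20.8/10)·11 = 48.0 L/s.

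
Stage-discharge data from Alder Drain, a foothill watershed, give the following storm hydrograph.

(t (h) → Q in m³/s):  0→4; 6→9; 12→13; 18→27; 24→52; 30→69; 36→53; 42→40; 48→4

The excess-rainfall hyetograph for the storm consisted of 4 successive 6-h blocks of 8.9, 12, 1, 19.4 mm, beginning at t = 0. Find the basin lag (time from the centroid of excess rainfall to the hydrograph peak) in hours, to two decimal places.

t_L ≈ 16.51 h

Centroid of excess rainfall: t_c = Σ P_i·t̄_i / ΣP_i = 13.4891 h (block centres at 3, 9, 15, 21 h).
Hydrograph peak occurs at t = 30 h, so basin lag t_L = 30 − 13.4891 = 16.51 h.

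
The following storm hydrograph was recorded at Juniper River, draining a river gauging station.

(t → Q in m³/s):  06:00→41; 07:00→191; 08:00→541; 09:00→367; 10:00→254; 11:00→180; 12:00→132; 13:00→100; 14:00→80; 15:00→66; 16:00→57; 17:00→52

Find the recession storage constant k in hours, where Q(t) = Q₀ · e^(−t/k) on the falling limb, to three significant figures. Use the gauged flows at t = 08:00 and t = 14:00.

k ≈ 3.14 h

On the falling limb, Q drops from 541 to 80 m³/s between t = 08:00 and t = 14:00 (Δt = 6 h).
k = −Δt / ln(Q₂/Q₁) = −6 / ln(80/541) = 3.14 h.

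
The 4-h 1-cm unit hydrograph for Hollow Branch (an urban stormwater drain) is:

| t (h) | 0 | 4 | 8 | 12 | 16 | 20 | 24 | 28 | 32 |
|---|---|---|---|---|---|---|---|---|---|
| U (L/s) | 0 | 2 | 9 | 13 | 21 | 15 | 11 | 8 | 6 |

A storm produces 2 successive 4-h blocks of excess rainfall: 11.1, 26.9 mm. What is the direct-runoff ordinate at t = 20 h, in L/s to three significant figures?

Q ≈ 73.1 L/s

By discrete convolution, Q_j = Σ (P_i / 10 mm) · U_{j−i}.
At t = 20 h (j=5): Q = (11.1/10)·15 + (26.9/10)·21 = 73.1 L/s.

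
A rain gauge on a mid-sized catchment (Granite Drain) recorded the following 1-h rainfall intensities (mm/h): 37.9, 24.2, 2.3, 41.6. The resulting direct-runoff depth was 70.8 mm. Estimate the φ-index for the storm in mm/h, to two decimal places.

φ ≈ 10.97 mm/h

Only the 3 blocks with intensity above φ contribute runoff: 37.9, 24.2, 41.6 mm/h.
Σ(I−φ)·Δt = d  ⇒  (37.9+24.2+41.6 − 3φ)·1 = 70.8
φ = (103.7 − 70.8/1) / 3 = 10.97 mm/h.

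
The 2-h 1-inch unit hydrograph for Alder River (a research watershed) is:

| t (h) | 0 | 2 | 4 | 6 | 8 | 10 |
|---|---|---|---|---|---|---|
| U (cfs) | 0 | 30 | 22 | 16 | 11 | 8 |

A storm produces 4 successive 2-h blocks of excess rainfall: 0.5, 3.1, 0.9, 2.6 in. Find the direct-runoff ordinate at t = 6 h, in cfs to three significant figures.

By discrete convolution, Q_j = Σ (P_i / 1 in) · U_{j−i}.
At t = 6 h (j=3): Q = (0.5/1)·16 + (3.1/1)·22 + (0.9/1)·30 + (2.6/1)·0 = 103 cfs.

Q ≈ 103 cfs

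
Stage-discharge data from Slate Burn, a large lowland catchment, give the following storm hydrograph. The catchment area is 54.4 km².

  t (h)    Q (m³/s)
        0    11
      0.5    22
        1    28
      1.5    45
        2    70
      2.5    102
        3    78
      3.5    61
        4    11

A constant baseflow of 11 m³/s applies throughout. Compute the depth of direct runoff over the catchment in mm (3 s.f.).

d ≈ 10.9 mm

Direct runoff: 0.0, 11.0, 17.0, 34.0, 59.0, 91.0, 67.0, 50.0, 0.0 m³/s; ΣQ_DR = 329.0 m³/s.
V = ΣQ_DR · Δt = 329.0 × 1800 s = 5.922 × 10^5 m³.
Over A = 54.4 km², depth = V / A = 10.9 mm.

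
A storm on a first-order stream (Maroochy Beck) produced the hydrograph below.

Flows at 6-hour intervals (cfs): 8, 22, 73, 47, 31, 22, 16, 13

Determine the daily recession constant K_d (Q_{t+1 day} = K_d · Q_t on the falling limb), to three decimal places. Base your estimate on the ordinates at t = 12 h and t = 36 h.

Between t = 12 h and t = 36 h the flow falls from 73 to 16 cfs over 4×6 h = 24 h.
Per-interval ratio K = (16/73)^(1/4) = 0.6842; K_d = K^(24/6) = 0.219.

K_d ≈ 0.219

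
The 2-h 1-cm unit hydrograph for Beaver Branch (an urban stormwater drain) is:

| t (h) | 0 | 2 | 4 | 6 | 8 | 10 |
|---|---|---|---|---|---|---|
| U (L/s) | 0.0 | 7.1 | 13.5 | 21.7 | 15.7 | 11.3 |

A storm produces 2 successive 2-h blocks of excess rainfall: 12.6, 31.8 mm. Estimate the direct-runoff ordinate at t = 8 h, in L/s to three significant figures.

By discrete convolution, Q_j = Σ (P_i / 10 mm) · U_{j−i}.
At t = 8 h (j=4): Q = (12.6/10)·15.7 + (31.8/10)·21.7 = 88.8 L/s.

Q ≈ 88.8 L/s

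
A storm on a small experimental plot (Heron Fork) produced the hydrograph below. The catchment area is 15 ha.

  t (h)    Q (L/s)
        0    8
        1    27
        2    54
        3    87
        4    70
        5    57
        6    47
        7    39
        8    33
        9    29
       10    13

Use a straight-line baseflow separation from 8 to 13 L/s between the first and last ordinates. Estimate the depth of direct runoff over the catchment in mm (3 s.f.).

d ≈ 8.36 mm

Direct runoff: 0.00, 18.50, 45.00, 77.50, 60.00, 46.50, 36.00, 27.50, 21.00, 16.50, 0.00 L/s; ΣQ_DR = 348.5 L/s.
V = ΣQ_DR · Δt = 348.5 × 3600 s = 1.255 × 10^6 L.
Over A = 15 ha, depth = V / A = 8.36 mm.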